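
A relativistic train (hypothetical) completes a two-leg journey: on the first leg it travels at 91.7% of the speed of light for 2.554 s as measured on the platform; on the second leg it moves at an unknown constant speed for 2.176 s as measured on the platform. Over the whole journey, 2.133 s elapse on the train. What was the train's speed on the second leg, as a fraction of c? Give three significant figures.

β = 0.859

Leg 1: β = 0.917; γ = 1/√(1 − 0.917²) = 1/√0.1591 = 2.507; τ_1 = 2.554/2.507 = 1.019 s.
Leg 2: speed unknown; τ_2 = 2.176/γ_2.
Total proper time: 1.019 + τ_2 = 2.133, so τ_2 = 2.133 − 1.019 = 1.114 s.
γ_2 = 2.176/1.114 = 1.953; β = √(1 − 1/γ²) = √0.7378.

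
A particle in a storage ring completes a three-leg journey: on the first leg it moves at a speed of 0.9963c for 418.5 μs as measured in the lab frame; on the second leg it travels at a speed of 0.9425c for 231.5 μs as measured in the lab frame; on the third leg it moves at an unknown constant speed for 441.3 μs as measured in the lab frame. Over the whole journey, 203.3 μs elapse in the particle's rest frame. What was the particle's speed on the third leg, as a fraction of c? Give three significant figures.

Leg 1: γ = 1/√(1 − 0.9963²) = 1/√0.007386 = 11.64; τ_1 = 418.5/11.64 = 35.97 μs.
Leg 2: γ = 1/√(1 − 0.9425²) = 1/√0.1117 = 2.992; τ_2 = 231.5/2.992 = 77.37 μs.
Leg 3: speed unknown; τ_3 = 441.3/γ_3.
Total proper time: 35.97 + 77.37 + τ_3 = 203.3, so τ_3 = 203.3 − 113.3 = 89.96 μs.
γ_3 = 441.3/89.96 = 4.905; β = √(1 − 1/γ²) = √0.9584.

β = 0.979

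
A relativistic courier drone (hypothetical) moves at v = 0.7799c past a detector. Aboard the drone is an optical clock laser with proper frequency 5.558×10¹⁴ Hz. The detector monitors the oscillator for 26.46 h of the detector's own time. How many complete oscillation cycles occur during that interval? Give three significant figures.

N = 3.31×10¹⁹

γ = 1/√(1 − 0.7799²) = 1/√0.3918 = 1.598
During 26.46 h of lab time, the oscillator's proper time advances by τ = Δt/γ = 26.46/1.598 = 16.56 h = 5.962×10⁴ s.
N = f × τ = 5.558×10¹⁴ × 5.962×10⁴ = 3.314×10¹⁹.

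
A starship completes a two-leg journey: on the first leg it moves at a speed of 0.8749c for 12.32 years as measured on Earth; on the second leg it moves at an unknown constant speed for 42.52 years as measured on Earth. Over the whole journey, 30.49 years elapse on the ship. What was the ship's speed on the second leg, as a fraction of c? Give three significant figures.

β = 0.817

Leg 1: γ = 1/√(1 − 0.8749²) = 1/√0.2345 = 2.065; τ_1 = 12.32/2.065 = 5.967 years.
Leg 2: speed unknown; τ_2 = 42.52/γ_2.
Total proper time: 5.967 + τ_2 = 30.49, so τ_2 = 30.49 − 5.967 = 24.52 years.
γ_2 = 42.52/24.52 = 1.734; β = √(1 − 1/γ²) = √0.6674.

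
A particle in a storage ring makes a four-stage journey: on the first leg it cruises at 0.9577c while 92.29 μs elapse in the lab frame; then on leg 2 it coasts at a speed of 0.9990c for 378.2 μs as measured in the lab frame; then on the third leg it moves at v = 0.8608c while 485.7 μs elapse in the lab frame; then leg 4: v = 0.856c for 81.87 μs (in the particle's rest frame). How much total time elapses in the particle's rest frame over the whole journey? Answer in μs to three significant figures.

Leg 1: γ = 1/√(1 − 0.9577²) = 1/√0.08281 = 3.475; τ_1 = 92.29/3.475 = 26.56 μs.
Leg 2: γ = 1/√(1 − 0.9990²) = 1/√0.001999 = 22.37; τ_2 = 378.2/22.37 = 16.91 μs.
Leg 3: γ = 1/√(1 − 0.8608²) = 1/√0.2590 = 1.965; τ_3 = 485.7/1.965 = 247.2 μs.
Leg 4: 81.87 μs is already measured in the particle's rest frame.
Total: 26.56 + 16.91 + 247.2 + 81.87 μs.

τ = 373 μs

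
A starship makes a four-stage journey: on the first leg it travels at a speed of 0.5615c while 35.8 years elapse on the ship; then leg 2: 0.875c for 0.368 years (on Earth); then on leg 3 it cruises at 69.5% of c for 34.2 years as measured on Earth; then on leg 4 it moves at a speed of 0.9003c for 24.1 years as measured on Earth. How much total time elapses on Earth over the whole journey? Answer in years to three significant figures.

Δt = 102 years

Leg 1: γ = 1/√(1 − 0.5615²) = 1/√0.6847 = 1.208; Δt_1 = 1.208 × 35.8 = 43.26 years.
Leg 2: 0.368 years is already measured on Earth.
Leg 3: 34.2 years is already measured on Earth.
Leg 4: 24.1 years is already measured on Earth.
Total: 43.26 + 0.3680 + 34.20 + 24.10 years.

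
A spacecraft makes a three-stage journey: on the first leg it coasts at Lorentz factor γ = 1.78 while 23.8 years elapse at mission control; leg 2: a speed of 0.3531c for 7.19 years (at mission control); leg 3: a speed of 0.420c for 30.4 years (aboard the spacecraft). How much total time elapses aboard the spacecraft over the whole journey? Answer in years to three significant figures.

Leg 1: γ = 1.78; τ_1 = 23.8/1.780 = 13.37 years.
Leg 2: γ = 1/√(1 − 0.3531²) = 1/√0.8753 = 1.069; τ_2 = 7.19/1.069 = 6.727 years.
Leg 3: 30.4 years is already measured aboard the spacecraft.
Total: 13.37 + 6.727 + 30.40 years.

τ = 50.5 years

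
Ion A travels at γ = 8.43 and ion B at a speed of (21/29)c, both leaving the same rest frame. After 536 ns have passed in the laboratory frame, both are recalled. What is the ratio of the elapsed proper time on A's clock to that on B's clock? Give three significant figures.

τ_A/τ_B = 0.172

A: γ = 8.43. B: γ = 1/√(1 − (21/29)²) = 29/20 = 1.450.
τ_A/τ_B = γ_B/γ_A = 1.450/8.430 = 0.1720, so τ_A/τ_B = 0.1720.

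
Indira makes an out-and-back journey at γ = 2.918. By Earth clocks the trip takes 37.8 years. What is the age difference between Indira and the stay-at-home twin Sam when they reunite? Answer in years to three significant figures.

γ = 2.918
Indira's elapsed proper time: τ = 37.8/2.918 = 12.95 years.
Age gap = Δt − τ = 37.8 − 12.95 years.

Δt − τ = 24.8 years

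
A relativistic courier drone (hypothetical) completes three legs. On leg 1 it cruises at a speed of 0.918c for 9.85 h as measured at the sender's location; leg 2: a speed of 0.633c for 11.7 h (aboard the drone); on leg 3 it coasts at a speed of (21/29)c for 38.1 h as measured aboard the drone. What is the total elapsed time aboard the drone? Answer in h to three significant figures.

τ = 53.7 h

Leg 1: γ = 1/√(1 − 0.918²) = 1/√0.1573 = 2.522; τ_1 = 9.85/2.522 = 3.906 h.
Leg 2: 11.7 h is already measured aboard the drone.
Leg 3: 38.1 h is already measured aboard the drone.
Total: 3.906 + 11.70 + 38.10 h.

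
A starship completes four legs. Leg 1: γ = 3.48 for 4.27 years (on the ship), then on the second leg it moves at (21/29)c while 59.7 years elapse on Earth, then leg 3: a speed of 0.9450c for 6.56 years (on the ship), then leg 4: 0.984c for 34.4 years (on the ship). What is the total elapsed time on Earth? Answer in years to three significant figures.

Leg 1: γ = 3.48; Δt_1 = 3.480 × 4.27 = 14.86 years.
Leg 2: 59.7 years is already measured on Earth.
Leg 3: γ = 1/√(1 − 0.9450²) = 1/√0.1070 = 3.057; Δt_3 = 3.057 × 6.56 = 20.06 years.
Leg 4: γ = 1/√(1 − 0.984²) = 1/√0.03174 = 5.613; Δt_4 = 5.613 × 34.4 = 193.1 years.
Total: 14.86 + 59.70 + 20.06 + 193.1 years.

Δt = 288 years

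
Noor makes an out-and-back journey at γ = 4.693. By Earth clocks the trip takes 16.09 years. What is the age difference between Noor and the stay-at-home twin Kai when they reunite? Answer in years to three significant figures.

Δt − τ = 12.7 years

γ = 4.693
Noor's elapsed proper time: τ = 16.09/4.693 = 3.429 years.
Age gap = Δt − τ = 16.09 − 3.429 years.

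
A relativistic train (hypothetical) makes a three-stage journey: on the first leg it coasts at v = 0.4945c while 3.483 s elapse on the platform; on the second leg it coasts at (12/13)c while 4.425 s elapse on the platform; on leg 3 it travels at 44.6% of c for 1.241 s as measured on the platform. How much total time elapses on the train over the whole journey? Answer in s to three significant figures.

τ = 5.84 s

Leg 1: γ = 1/√(1 − 0.4945²) = 1/√0.7555 = 1.151; τ_1 = 3.483/1.151 = 3.027 s.
Leg 2: γ = 1/√(1 − (12/13)²) = 13/5 = 2.600; τ_2 = 4.425/2.600 = 1.702 s.
Leg 3: β = 0.446; γ = 1/√(1 − 0.446²) = 1/√0.8011 = 1.117; τ_3 = 1.241/1.117 = 1.111 s.
Total: 3.027 + 1.702 + 1.111 s.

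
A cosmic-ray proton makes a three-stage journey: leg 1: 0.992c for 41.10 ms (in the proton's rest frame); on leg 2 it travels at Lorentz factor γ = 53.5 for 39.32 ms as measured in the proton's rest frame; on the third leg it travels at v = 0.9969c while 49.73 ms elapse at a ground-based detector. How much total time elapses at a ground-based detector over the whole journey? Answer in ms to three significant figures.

Leg 1: γ = 1/√(1 − 0.992²) = 1/√0.01594 = 7.922; Δt_1 = 7.922 × 41.10 = 325.6 ms.
Leg 2: γ = 53.5; Δt_2 = 53.50 × 39.32 = 2104 ms.
Leg 3: 49.73 ms is already measured at a ground-based detector.
Total: 325.6 + 2104 + 49.73 ms.

Δt = 2480 ms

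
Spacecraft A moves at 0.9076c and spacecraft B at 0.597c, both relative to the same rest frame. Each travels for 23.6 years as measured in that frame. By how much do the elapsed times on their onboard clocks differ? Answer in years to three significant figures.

A: γ = 1/√(1 − 0.9076²) = 1/√0.1763 = 2.382; τ_A = 23.6/2.382 = 9.908 years.
B: γ = 1/√(1 − 0.597²) = 1/√0.6436 = 1.247; τ_B = 23.6/1.247 = 18.93 years.

|τ_A − τ_B| = 9.02 years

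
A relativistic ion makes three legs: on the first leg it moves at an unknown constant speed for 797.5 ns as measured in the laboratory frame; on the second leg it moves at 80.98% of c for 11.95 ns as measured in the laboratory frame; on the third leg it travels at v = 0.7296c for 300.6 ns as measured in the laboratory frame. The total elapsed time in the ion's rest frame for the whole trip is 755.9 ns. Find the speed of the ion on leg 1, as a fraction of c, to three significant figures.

β = 0.732

Leg 1: speed unknown; τ_1 = 797.5/γ_1.
Leg 2: β = 0.8098; γ = 1/√(1 − 0.8098²) = 1/√0.3442 = 1.704; τ_2 = 11.95/1.704 = 7.011 ns.
Leg 3: γ = 1/√(1 − 0.7296²) = 1/√0.4677 = 1.462; τ_3 = 300.6/1.462 = 205.6 ns.
Total proper time: τ_1 + 7.011 + 205.6 = 755.9, so τ_1 = 755.9 − 212.6 = 543.3 ns.
γ_1 = 797.5/543.3 = 1.468; β = √(1 − 1/γ²) = √0.5359.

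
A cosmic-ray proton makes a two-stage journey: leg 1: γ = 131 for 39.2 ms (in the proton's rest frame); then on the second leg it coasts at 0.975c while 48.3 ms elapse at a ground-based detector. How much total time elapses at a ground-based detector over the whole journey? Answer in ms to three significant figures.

Δt = 5180 ms

Leg 1: γ = 131; Δt_1 = 131.0 × 39.2 = 5135 ms.
Leg 2: 48.3 ms is already measured at a ground-based detector.
Total: 5135 + 48.30 ms.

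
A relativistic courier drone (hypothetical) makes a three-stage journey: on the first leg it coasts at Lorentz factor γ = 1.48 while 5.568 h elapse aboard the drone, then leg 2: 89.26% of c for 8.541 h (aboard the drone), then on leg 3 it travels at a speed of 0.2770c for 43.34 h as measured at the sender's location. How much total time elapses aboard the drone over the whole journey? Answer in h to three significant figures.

Leg 1: 5.568 h is already measured aboard the drone.
Leg 2: 8.541 h is already measured aboard the drone.
Leg 3: γ = 1/√(1 − 0.2770²) = 1/√0.9233 = 1.041; τ_3 = 43.34/1.041 = 41.64 h.
Total: 5.568 + 8.541 + 41.64 h.

τ = 55.8 h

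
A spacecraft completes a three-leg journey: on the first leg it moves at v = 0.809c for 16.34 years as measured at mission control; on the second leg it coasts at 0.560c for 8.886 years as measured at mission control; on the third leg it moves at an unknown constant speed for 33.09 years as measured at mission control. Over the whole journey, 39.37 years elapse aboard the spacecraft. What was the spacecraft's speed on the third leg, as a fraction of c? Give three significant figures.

Leg 1: γ = 1/√(1 − 0.809²) = 1/√0.3455 = 1.701; τ_1 = 16.34/1.701 = 9.605 years.
Leg 2: γ = 1/√(1 − 0.560²) = 1/√0.6864 = 1.207; τ_2 = 8.886/1.207 = 7.362 years.
Leg 3: speed unknown; τ_3 = 33.09/γ_3.
Total proper time: 9.605 + 7.362 + τ_3 = 39.37, so τ_3 = 39.37 − 16.97 = 22.40 years.
γ_3 = 33.09/22.40 = 1.477; β = √(1 − 1/γ²) = √0.5416.

β = 0.736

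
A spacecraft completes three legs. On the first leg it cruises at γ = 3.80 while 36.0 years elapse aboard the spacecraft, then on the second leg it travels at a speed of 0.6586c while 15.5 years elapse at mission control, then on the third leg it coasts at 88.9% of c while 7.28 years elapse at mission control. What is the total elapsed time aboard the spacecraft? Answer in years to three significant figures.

Leg 1: 36.0 years is already measured aboard the spacecraft.
Leg 2: γ = 1/√(1 − 0.6586²) = 1/√0.5662 = 1.329; τ_2 = 15.5/1.329 = 11.66 years.
Leg 3: β = 0.889; γ = 1/√(1 − 0.889²) = 1/√0.2097 = 2.184; τ_3 = 7.28/2.184 = 3.334 years.
Total: 36.00 + 11.66 + 3.334 years.

τ = 51.0 years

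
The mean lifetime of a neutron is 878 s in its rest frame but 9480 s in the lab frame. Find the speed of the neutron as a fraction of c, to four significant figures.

γ = Δt/τ₀ = 9480/878 = 10.80
β = √(1 − 1/γ²) = √(1 − 0.008578) = √0.9914

v = 0.9957c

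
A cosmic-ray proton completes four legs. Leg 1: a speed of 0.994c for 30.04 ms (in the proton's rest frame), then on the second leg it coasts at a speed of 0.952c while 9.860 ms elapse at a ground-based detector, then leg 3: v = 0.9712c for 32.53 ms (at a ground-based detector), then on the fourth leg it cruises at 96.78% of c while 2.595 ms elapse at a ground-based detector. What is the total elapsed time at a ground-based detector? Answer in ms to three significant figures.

Leg 1: γ = 1/√(1 − 0.994²) = 1/√0.01196 = 9.142; Δt_1 = 9.142 × 30.04 = 274.6 ms.
Leg 2: 9.860 ms is already measured at a ground-based detector.
Leg 3: 32.53 ms is already measured at a ground-based detector.
Leg 4: 2.595 ms is already measured at a ground-based detector.
Total: 274.6 + 9.860 + 32.53 + 2.595 ms.

Δt = 320 ms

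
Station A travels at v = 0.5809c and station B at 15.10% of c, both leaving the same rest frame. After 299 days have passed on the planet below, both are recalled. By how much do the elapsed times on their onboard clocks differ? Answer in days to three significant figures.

A: γ = 1/√(1 − 0.5809²) = 1/√0.6626 = 1.229; τ_A = 299/1.229 = 243.4 days.
B: β = 0.1510; γ = 1/√(1 − 0.1510²) = 1/√0.9772 = 1.012; τ_B = 299/1.012 = 295.6 days.

|τ_A − τ_B| = 52.2 days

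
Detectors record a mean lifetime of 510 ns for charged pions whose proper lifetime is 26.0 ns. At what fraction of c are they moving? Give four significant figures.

γ = Δt/τ₀ = 510/26.0 = 19.62
β = √(1 − 1/γ²) = √(1 − 0.002599) = √0.9974

v = 0.9987c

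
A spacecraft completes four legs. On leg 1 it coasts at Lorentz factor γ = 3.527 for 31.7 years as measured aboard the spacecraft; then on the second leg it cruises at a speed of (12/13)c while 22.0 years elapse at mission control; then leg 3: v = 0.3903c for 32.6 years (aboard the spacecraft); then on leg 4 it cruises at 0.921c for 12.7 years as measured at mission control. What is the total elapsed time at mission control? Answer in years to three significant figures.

Δt = 182 years

Leg 1: γ = 3.527; Δt_1 = 3.527 × 31.7 = 111.8 years.
Leg 2: 22.0 years is already measured at mission control.
Leg 3: γ = 1/√(1 − 0.3903²) = 1/√0.8477 = 1.086; Δt_3 = 1.086 × 32.6 = 35.41 years.
Leg 4: 12.7 years is already measured at mission control.
Total: 111.8 + 22.00 + 35.41 + 12.70 years.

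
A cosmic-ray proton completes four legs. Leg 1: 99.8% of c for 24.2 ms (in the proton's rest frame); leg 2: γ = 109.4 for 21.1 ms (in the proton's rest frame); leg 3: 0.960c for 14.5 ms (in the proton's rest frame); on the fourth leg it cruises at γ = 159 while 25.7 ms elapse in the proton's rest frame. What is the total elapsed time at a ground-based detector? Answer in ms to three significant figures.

Leg 1: β = 0.998; γ = 1/√(1 − 0.998²) = 1/√0.003996 = 15.82; Δt_1 = 15.82 × 24.2 = 382.8 ms.
Leg 2: γ = 109.4; Δt_2 = 109.4 × 21.1 = 2308 ms.
Leg 3: γ = 1/√(1 − 0.960²) = 25/7 ≈ 3.571; Δt_3 = 3.571 × 14.5 = 51.79 ms.
Leg 4: γ = 159; Δt_4 = 159.0 × 25.7 = 4086 ms.
Total: 382.8 + 2308 + 51.79 + 4086 ms.

Δt = 6830 ms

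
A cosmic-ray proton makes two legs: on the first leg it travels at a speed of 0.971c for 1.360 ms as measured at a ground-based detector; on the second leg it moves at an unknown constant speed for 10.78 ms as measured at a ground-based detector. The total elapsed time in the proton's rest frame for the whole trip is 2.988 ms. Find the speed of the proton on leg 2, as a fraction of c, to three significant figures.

β = 0.969

Leg 1: γ = 1/√(1 − 0.971²) = 1/√0.05716 = 4.183; τ_1 = 1.360/4.183 = 0.3251 ms.
Leg 2: speed unknown; τ_2 = 10.78/γ_2.
Total proper time: 0.3251 + τ_2 = 2.988, so τ_2 = 2.988 − 0.3251 = 2.663 ms.
γ_2 = 10.78/2.663 = 4.048; β = √(1 − 1/γ²) = √0.9390.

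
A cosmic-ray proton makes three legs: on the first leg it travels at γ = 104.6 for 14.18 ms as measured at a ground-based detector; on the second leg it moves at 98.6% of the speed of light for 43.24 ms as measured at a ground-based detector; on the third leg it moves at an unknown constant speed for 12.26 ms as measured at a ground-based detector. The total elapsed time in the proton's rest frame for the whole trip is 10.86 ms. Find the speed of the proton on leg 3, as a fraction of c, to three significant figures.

Leg 1: γ = 104.6; τ_1 = 14.18/104.6 = 0.1356 ms.
Leg 2: β = 0.986; γ = 1/√(1 − 0.986²) = 1/√0.02780 = 5.997; τ_2 = 43.24/5.997 = 7.210 ms.
Leg 3: speed unknown; τ_3 = 12.26/γ_3.
Total proper time: 0.1356 + 7.210 + τ_3 = 10.86, so τ_3 = 10.86 − 7.346 = 3.514 ms.
γ_3 = 12.26/3.514 = 3.489; β = √(1 − 1/γ²) = √0.9178.

β = 0.958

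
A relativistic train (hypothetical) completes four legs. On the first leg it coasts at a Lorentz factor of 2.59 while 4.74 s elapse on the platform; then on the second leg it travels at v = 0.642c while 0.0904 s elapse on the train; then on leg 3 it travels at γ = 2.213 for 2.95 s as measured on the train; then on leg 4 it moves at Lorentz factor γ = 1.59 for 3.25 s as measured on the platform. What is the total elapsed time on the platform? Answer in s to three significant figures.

Leg 1: 4.74 s is already measured on the platform.
Leg 2: γ = 1/√(1 − 0.642²) = 1/√0.5878 = 1.304; Δt_2 = 1.304 × 0.0904 = 0.1179 s.
Leg 3: γ = 2.213; Δt_3 = 2.213 × 2.95 = 6.528 s.
Leg 4: 3.25 s is already measured on the platform.
Total: 4.740 + 0.1179 + 6.528 + 3.250 s.

Δt = 14.6 s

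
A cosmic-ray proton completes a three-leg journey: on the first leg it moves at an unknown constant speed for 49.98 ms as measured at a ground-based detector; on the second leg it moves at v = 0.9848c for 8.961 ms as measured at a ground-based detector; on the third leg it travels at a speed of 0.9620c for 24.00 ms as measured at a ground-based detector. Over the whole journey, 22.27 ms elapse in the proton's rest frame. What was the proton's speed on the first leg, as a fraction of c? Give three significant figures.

β = 0.959

Leg 1: speed unknown; τ_1 = 49.98/γ_1.
Leg 2: γ = 1/√(1 − 0.9848²) = 1/√0.03017 = 5.757; τ_2 = 8.961/5.757 = 1.556 ms.
Leg 3: γ = 1/√(1 − 0.9620²) = 1/√0.07456 = 3.662; τ_3 = 24.00/3.662 = 6.553 ms.
Total proper time: τ_1 + 1.556 + 6.553 = 22.27, so τ_1 = 22.27 − 8.110 = 14.16 ms.
γ_1 = 49.98/14.16 = 3.530; β = √(1 − 1/γ²) = √0.9197.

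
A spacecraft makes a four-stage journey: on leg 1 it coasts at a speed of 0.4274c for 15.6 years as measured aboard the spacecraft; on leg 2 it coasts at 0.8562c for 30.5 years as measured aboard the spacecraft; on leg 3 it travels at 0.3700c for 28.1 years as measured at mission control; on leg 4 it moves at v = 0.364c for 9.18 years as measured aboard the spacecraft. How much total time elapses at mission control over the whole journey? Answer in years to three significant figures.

Leg 1: γ = 1/√(1 − 0.4274²) = 1/√0.8173 = 1.106; Δt_1 = 1.106 × 15.6 = 17.26 years.
Leg 2: γ = 1/√(1 − 0.8562²) = 1/√0.2669 = 1.936; Δt_2 = 1.936 × 30.5 = 59.03 years.
Leg 3: 28.1 years is already measured at mission control.
Leg 4: γ = 1/√(1 − 0.364²) = 1/√0.8675 = 1.074; Δt_4 = 1.074 × 9.18 = 9.856 years.
Total: 17.26 + 59.03 + 28.10 + 9.856 years.

Δt = 114 years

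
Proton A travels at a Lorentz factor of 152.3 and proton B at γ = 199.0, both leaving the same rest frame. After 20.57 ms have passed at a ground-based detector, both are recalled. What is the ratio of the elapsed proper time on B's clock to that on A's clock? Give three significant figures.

τ_B/τ_A = 0.765

A: γ = 152.3. B: γ = 199.0.
τ_A/τ_B = γ_B/γ_A = 199.0/152.3 = 1.307, so τ_B/τ_A = 0.7653.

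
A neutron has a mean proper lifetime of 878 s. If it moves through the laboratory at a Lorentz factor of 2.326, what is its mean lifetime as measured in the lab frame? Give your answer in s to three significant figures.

γ = 2.326
The rest-frame lifetime is the proper time; the lab measures the dilated interval Δt = γτ₀ = 2.326 × 878 s.

Δt = 2040 s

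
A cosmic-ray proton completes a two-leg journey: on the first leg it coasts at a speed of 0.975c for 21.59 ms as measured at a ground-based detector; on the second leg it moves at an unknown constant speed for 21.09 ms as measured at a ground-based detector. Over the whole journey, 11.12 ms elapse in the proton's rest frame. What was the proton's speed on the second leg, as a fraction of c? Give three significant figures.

β = 0.954

Leg 1: γ = 1/√(1 − 0.975²) = 1/√0.04938 = 4.500; τ_1 = 21.59/4.500 = 4.797 ms.
Leg 2: speed unknown; τ_2 = 21.09/γ_2.
Total proper time: 4.797 + τ_2 = 11.12, so τ_2 = 11.12 − 4.797 = 6.323 ms.
γ_2 = 21.09/6.323 = 3.336; β = √(1 − 1/γ²) = √0.9101.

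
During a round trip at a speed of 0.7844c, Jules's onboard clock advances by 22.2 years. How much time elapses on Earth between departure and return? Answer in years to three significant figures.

Δt = 35.8 years

γ = 1/√(1 − 0.7844²) = 1/√0.3847 = 1.612
Earth-frame duration is the dilated interval: Δt = γτ = 1.612 × 22.2 years.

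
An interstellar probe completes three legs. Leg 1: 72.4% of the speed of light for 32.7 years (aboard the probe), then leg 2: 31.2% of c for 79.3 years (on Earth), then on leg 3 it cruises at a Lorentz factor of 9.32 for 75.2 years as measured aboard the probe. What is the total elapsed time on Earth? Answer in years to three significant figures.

Leg 1: β = 0.724; γ = 1/√(1 − 0.724²) = 1/√0.4758 = 1.450; Δt_1 = 1.450 × 32.7 = 47.41 years.
Leg 2: 79.3 years is already measured on Earth.
Leg 3: γ = 9.32; Δt_3 = 9.320 × 75.2 = 700.9 years.
Total: 47.41 + 79.30 + 700.9 years.

Δt = 828 years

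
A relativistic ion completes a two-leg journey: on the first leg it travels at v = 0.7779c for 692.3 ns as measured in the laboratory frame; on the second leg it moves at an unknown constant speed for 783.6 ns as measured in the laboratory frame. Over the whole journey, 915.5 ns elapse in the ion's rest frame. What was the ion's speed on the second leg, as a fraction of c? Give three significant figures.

β = 0.790

Leg 1: γ = 1/√(1 − 0.7779²) = 1/√0.3949 = 1.591; τ_1 = 692.3/1.591 = 435.0 ns.
Leg 2: speed unknown; τ_2 = 783.6/γ_2.
Total proper time: 435.0 + τ_2 = 915.5, so τ_2 = 915.5 − 435.0 = 480.5 ns.
γ_2 = 783.6/480.5 = 1.631; β = √(1 − 1/γ²) = √0.6240.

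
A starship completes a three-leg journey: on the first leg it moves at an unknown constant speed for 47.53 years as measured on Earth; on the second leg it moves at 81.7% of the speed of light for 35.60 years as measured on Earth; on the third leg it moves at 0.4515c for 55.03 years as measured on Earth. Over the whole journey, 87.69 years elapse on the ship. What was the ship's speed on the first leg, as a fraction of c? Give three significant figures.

Leg 1: speed unknown; τ_1 = 47.53/γ_1.
Leg 2: β = 0.817; γ = 1/√(1 − 0.817²) = 1/√0.3325 = 1.734; τ_2 = 35.60/1.734 = 20.53 years.
Leg 3: γ = 1/√(1 − 0.4515²) = 1/√0.7961 = 1.121; τ_3 = 55.03/1.121 = 49.10 years.
Total proper time: τ_1 + 20.53 + 49.10 = 87.69, so τ_1 = 87.69 − 69.63 = 18.06 years.
γ_1 = 47.53/18.06 = 2.632; β = √(1 − 1/γ²) = √0.8556.

β = 0.925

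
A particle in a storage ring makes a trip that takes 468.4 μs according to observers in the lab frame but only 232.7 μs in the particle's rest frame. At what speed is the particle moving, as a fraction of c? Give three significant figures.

The proper time is measured in the particle's rest frame (both events occur at the particle's location); Δt is measured in the lab frame. γ = Δt/τ = 468.4/232.7 = 2.013.
β = √(1 − 1/γ²) = √(1 − 0.2468) = √0.7532

v = 0.868c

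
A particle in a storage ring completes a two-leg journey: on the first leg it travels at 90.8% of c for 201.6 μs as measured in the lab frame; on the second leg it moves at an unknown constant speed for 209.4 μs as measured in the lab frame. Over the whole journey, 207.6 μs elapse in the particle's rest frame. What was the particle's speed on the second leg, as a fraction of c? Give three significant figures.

β = 0.809

Leg 1: β = 0.908; γ = 1/√(1 − 0.908²) = 1/√0.1755 = 2.387; τ_1 = 201.6/2.387 = 84.46 μs.
Leg 2: speed unknown; τ_2 = 209.4/γ_2.
Total proper time: 84.46 + τ_2 = 207.6, so τ_2 = 207.6 − 84.46 = 123.1 μs.
γ_2 = 209.4/123.1 = 1.701; β = √(1 − 1/γ²) = √0.6542.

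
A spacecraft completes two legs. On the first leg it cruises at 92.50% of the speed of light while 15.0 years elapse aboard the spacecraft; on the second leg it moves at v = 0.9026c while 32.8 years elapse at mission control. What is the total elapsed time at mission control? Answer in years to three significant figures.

Leg 1: β = 0.9250; γ = 1/√(1 − 0.9250²) = 1/√0.1444 = 2.632; Δt_1 = 2.632 × 15.0 = 39.48 years.
Leg 2: 32.8 years is already measured at mission control.
Total: 39.48 + 32.80 years.

Δt = 72.3 years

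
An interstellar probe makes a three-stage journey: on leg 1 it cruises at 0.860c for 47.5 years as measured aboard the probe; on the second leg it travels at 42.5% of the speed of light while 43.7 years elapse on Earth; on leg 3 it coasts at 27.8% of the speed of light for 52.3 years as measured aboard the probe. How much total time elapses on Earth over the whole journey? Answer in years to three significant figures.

Δt = 191 years

Leg 1: γ = 1/√(1 − 0.860²) = 1/√0.2604 = 1.960; Δt_1 = 1.960 × 47.5 = 93.08 years.
Leg 2: 43.7 years is already measured on Earth.
Leg 3: β = 0.278; γ = 1/√(1 − 0.278²) = 1/√0.9227 = 1.041; Δt_3 = 1.041 × 52.3 = 54.45 years.
Total: 93.08 + 43.70 + 54.45 years.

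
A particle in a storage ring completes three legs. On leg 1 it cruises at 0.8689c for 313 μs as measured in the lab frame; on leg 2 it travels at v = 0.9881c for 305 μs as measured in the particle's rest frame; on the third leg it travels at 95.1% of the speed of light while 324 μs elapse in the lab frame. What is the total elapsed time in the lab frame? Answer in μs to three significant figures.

Δt = 2620 μs

Leg 1: 313 μs is already measured in the lab frame.
Leg 2: γ = 1/√(1 − 0.9881²) = 1/√0.02366 = 6.501; Δt_2 = 6.501 × 305 = 1983 μs.
Leg 3: 324 μs is already measured in the lab frame.
Total: 313.0 + 1983 + 324.0 μs.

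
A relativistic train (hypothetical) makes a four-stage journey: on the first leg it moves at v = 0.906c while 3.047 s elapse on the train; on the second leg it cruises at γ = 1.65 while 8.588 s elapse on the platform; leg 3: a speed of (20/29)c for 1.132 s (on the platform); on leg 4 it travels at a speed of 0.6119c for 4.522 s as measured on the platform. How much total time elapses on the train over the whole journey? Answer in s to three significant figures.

Leg 1: 3.047 s is already measured on the train.
Leg 2: γ = 1.65; τ_2 = 8.588/1.650 = 5.205 s.
Leg 3: γ = 1/√(1 − (20/29)²) = 29/21 ≈ 1.381; τ_3 = 1.132/1.381 = 0.8197 s.
Leg 4: γ = 1/√(1 − 0.6119²) = 1/√0.6256 = 1.264; τ_4 = 4.522/1.264 = 3.577 s.
Total: 3.047 + 5.205 + 0.8197 + 3.577 s.

τ = 12.6 s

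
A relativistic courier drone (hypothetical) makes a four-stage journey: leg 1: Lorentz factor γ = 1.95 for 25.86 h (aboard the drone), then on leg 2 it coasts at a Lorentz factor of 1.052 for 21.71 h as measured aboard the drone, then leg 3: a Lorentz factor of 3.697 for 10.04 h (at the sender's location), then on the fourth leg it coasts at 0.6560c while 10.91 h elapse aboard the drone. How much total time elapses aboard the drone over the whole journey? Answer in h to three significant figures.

Leg 1: 25.86 h is already measured aboard the drone.
Leg 2: 21.71 h is already measured aboard the drone.
Leg 3: γ = 3.697; τ_3 = 10.04/3.697 = 2.716 h.
Leg 4: 10.91 h is already measured aboard the drone.
Total: 25.86 + 21.71 + 2.716 + 10.91 h.

τ = 61.2 h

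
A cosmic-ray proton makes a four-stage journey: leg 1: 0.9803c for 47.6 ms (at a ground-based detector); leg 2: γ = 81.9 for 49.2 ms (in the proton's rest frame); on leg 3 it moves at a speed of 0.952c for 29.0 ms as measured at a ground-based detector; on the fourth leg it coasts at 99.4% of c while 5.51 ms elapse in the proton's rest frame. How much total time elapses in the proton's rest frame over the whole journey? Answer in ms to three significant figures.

Leg 1: γ = 1/√(1 − 0.9803²) = 1/√0.03901 = 5.063; τ_1 = 47.6/5.063 = 9.402 ms.
Leg 2: 49.2 ms is already measured in the proton's rest frame.
Leg 3: γ = 1/√(1 − 0.952²) = 1/√0.09370 = 3.267; τ_3 = 29.0/3.267 = 8.877 ms.
Leg 4: 5.51 ms is already measured in the proton's rest frame.
Total: 9.402 + 49.20 + 8.877 + 5.510 ms.

τ = 73.0 ms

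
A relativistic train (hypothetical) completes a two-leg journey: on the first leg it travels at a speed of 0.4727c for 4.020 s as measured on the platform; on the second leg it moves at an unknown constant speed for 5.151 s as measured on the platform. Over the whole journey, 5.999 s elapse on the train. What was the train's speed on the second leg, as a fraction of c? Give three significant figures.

β = 0.879

Leg 1: γ = 1/√(1 − 0.4727²) = 1/√0.7766 = 1.135; τ_1 = 4.020/1.135 = 3.543 s.
Leg 2: speed unknown; τ_2 = 5.151/γ_2.
Total proper time: 3.543 + τ_2 = 5.999, so τ_2 = 5.999 − 3.543 = 2.456 s.
γ_2 = 5.151/2.456 = 2.097; β = √(1 − 1/γ²) = √0.7726.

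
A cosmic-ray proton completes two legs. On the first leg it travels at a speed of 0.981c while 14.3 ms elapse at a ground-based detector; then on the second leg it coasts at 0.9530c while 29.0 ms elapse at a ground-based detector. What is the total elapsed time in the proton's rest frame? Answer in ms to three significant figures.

τ = 11.6 ms

Leg 1: γ = 1/√(1 − 0.981²) = 1/√0.03764 = 5.154; τ_1 = 14.3/5.154 = 2.774 ms.
Leg 2: γ = 1/√(1 − 0.9530²) = 1/√0.09179 = 3.301; τ_2 = 29.0/3.301 = 8.786 ms.
Total: 2.774 + 8.786 ms.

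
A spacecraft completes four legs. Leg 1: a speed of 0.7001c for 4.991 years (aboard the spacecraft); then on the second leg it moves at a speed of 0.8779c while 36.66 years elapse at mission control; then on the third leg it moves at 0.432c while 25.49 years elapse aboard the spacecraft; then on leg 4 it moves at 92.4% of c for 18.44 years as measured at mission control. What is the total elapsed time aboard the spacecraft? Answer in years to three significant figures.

Leg 1: 4.991 years is already measured aboard the spacecraft.
Leg 2: γ = 1/√(1 − 0.8779²) = 1/√0.2293 = 2.088; τ_2 = 36.66/2.088 = 17.55 years.
Leg 3: 25.49 years is already measured aboard the spacecraft.
Leg 4: β = 0.924; γ = 1/√(1 − 0.924²) = 1/√0.1462 = 2.615; τ_4 = 18.44/2.615 = 7.051 years.
Total: 4.991 + 17.55 + 25.49 + 7.051 years.

τ = 55.1 years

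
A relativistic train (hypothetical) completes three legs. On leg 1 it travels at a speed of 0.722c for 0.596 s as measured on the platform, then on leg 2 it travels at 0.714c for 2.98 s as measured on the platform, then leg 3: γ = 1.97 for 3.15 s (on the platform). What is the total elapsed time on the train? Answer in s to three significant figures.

τ = 4.10 s

Leg 1: γ = 1/√(1 − 0.722²) = 1/√0.4787 = 1.445; τ_1 = 0.596/1.445 = 0.4124 s.
Leg 2: γ = 1/√(1 − 0.714²) = 1/√0.4902 = 1.428; τ_2 = 2.98/1.428 = 2.086 s.
Leg 3: γ = 1.97; τ_3 = 3.15/1.970 = 1.599 s.
Total: 0.4124 + 2.086 + 1.599 s.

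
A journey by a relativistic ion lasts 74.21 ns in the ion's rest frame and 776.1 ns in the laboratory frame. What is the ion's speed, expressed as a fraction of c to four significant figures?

The proper time is measured in the ion's rest frame (both events occur at the ion's location); Δt is measured in the laboratory frame. γ = Δt/τ = 776.1/74.21 = 10.46.
β = √(1 − 1/γ²) = √(1 − 0.009143) = √0.9909

v = 0.9954c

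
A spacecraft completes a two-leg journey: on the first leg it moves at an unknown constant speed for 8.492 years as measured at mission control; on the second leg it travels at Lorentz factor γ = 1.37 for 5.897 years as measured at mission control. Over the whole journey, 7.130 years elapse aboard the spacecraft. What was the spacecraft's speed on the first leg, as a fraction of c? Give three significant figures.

Leg 1: speed unknown; τ_1 = 8.492/γ_1.
Leg 2: γ = 1.37; τ_2 = 5.897/1.370 = 4.304 years.
Total proper time: τ_1 + 4.304 = 7.130, so τ_1 = 7.130 − 4.304 = 2.826 years.
γ_1 = 8.492/2.826 = 3.005; β = √(1 − 1/γ²) = √0.8893.

β = 0.943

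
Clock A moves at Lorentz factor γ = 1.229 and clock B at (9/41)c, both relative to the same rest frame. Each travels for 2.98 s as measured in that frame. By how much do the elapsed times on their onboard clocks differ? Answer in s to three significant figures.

|τ_A − τ_B| = 0.483 s

A: γ = 1.229; τ_A = 2.98/1.229 = 2.425 s.
B: γ = 1/√(1 − (9/41)²) = 41/40 = 1.025; τ_B = 2.98/1.025 = 2.907 s.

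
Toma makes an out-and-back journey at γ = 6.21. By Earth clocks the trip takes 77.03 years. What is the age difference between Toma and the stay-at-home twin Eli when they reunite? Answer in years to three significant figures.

Δt − τ = 64.6 years

γ = 6.21
Toma's elapsed proper time: τ = 77.03/6.210 = 12.40 years.
Age gap = Δt − τ = 77.03 − 12.40 years.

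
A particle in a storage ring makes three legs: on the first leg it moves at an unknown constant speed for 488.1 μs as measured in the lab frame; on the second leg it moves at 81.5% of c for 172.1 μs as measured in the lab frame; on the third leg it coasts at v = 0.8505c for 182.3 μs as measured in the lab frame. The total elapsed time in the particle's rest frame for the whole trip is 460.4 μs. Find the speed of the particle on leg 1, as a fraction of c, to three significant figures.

Leg 1: speed unknown; τ_1 = 488.1/γ_1.
Leg 2: β = 0.815; γ = 1/√(1 − 0.815²) = 1/√0.3358 = 1.726; τ_2 = 172.1/1.726 = 99.73 μs.
Leg 3: γ = 1/√(1 − 0.8505²) = 1/√0.2766 = 1.901; τ_3 = 182.3/1.901 = 95.89 μs.
Total proper time: τ_1 + 99.73 + 95.89 = 460.4, so τ_1 = 460.4 − 195.6 = 264.8 μs.
γ_1 = 488.1/264.8 = 1.843; β = √(1 − 1/γ²) = √0.7057.

β = 0.840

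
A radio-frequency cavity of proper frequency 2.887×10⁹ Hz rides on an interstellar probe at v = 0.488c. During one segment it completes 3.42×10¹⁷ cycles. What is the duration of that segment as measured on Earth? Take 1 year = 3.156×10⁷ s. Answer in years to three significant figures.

γ = 1/√(1 − 0.488²) = 1/√0.7619 = 1.146
Proper time for N cycles: τ = N/f = 3.42×10¹⁷/(2.887×10⁹) = 1.185×10⁸ s = 3.754 years.
Lab-frame duration Δt = γτ = 1.146 × 3.754 = 4.300 years.

Δt = 4.30 years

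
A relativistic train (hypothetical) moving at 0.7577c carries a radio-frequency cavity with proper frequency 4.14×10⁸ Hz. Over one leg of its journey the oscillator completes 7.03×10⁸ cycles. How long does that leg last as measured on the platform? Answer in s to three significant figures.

Δt = 2.60 s

γ = 1/√(1 − 0.7577²) = 1/√0.4259 = 1.532
Proper time for N cycles: τ = N/f = 7.03×10⁸/(4.14×10⁸) = 1.698×10⁰ s = 1.698 s.
Lab-frame duration Δt = γτ = 1.532 × 1.698 = 2.602 s.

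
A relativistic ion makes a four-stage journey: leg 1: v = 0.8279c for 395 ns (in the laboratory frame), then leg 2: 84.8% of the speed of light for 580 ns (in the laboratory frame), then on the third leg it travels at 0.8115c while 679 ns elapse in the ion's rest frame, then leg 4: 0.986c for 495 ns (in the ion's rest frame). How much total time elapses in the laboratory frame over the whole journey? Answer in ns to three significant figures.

Δt = 5110 ns

Leg 1: 395 ns is already measured in the laboratory frame.
Leg 2: 580 ns is already measured in the laboratory frame.
Leg 3: γ = 1/√(1 − 0.8115²) = 1/√0.3415 = 1.711; Δt_3 = 1.711 × 679 = 1162 ns.
Leg 4: γ = 1/√(1 − 0.986²) = 1/√0.02780 = 5.997; Δt_4 = 5.997 × 495 = 2969 ns.
Total: 395.0 + 580.0 + 1162 + 2969 ns.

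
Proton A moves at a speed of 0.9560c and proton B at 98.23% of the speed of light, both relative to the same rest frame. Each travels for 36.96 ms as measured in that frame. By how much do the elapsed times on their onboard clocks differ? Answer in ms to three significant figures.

|τ_A − τ_B| = 3.92 ms

A: γ = 1/√(1 − 0.9560²) = 1/√0.08606 = 3.409; τ_A = 36.96/3.409 = 10.84 ms.
B: β = 0.9823; γ = 1/√(1 − 0.9823²) = 1/√0.03509 = 5.339; τ_B = 36.96/5.339 = 6.923 ms.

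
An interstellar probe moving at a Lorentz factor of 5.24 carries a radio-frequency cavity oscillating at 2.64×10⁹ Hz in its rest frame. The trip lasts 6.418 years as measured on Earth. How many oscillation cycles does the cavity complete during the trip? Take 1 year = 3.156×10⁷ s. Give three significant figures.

N = 1.02×10¹⁷

γ = 5.24
The oscillator's own cycle count is N = f × τ where τ is the proper time aboard the probe. τ = Δt/γ = 6.418/5.240 = 1.225 years = 3.865×10⁷ s.
N = 2.64×10⁹ × 3.865×10⁷ = 1.020×10¹⁷.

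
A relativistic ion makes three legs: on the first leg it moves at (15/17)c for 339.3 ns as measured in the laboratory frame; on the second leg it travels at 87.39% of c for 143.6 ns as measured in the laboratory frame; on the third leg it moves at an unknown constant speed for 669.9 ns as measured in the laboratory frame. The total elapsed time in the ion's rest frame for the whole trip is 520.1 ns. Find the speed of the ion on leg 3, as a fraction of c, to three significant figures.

β = 0.901

Leg 1: γ = 1/√(1 − (15/17)²) = 17/8 = 2.125; τ_1 = 339.3/2.125 = 159.7 ns.
Leg 2: β = 0.8739; γ = 1/√(1 − 0.8739²) = 1/√0.2363 = 2.057; τ_2 = 143.6/2.057 = 69.80 ns.
Leg 3: speed unknown; τ_3 = 669.9/γ_3.
Total proper time: 159.7 + 69.80 + τ_3 = 520.1, so τ_3 = 520.1 − 229.5 = 290.6 ns.
γ_3 = 669.9/290.6 = 2.305; β = √(1 − 1/γ²) = √0.8118.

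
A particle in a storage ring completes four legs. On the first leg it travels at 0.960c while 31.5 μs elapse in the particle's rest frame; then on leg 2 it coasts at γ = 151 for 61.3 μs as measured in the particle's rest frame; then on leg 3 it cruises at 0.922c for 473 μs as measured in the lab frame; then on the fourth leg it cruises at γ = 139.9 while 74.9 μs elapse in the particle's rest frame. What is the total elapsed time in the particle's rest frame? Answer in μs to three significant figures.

Leg 1: 31.5 μs is already measured in the particle's rest frame.
Leg 2: 61.3 μs is already measured in the particle's rest frame.
Leg 3: γ = 1/√(1 − 0.922²) = 1/√0.1499 = 2.583; τ_3 = 473/2.583 = 183.1 μs.
Leg 4: 74.9 μs is already measured in the particle's rest frame.
Total: 31.50 + 61.30 + 183.1 + 74.90 μs.

τ = 351 μs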